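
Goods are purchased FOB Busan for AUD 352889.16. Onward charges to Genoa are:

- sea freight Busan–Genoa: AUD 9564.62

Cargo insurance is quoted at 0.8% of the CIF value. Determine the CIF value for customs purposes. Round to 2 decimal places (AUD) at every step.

Let C be the CIF value. C = FOB price + freight + 0.8% × C
C − 0.8% × C = 352889.16 + 9564.62
0.992 × C = 362453.78
C = 362453.78 / 0.992 = 365376.79
Insurance premium = 0.8% × 365376.79 = 2923.01

CIF value: AUD 365376.79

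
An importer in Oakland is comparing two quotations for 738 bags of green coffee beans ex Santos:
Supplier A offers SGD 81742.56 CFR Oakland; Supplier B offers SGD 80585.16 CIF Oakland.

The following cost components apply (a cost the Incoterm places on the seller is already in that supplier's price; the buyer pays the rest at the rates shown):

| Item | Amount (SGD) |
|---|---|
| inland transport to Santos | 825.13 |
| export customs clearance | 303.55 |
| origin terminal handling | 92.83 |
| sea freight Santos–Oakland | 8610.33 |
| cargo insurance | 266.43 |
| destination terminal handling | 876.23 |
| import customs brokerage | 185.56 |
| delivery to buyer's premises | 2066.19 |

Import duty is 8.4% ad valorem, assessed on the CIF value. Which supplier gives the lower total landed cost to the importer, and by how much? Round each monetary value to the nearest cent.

Supplier A (CFR):
CIF value = CFR price + insurance = 81742.56 + 266.43 = 82008.99
Import duty = 82008.99 × 8.4% = 6888.76
Buyer bears (A): 266.43 + 876.23 + 185.56 + 2066.19 = 3394.41
Landed cost (A) = invoice 81742.56 + 3394.41 + duty 6888.76 = 92025.73
Supplier B (CIF):
The CIF price already equals the CIF value: 80585.16
Import duty = 80585.16 × 8.4% = 6769.15
Buyer bears (B): 876.23 + 185.56 + 2066.19 = 3127.98
Landed cost (B) = invoice 80585.16 + 3127.98 + duty 6769.15 = 90482.29
Difference = |92025.73 − 90482.29| = 1543.44

Supplier B is cheaper by SGD 1543.44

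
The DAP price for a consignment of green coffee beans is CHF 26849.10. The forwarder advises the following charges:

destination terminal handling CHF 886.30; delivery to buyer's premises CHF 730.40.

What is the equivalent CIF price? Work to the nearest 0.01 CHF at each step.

From DAP to CIF, the seller no longer bears: destination terminal, delivery.
CIF price = 26849.10 − 886.30 − 730.40 = 25232.40

CIF price: CHF 25232.40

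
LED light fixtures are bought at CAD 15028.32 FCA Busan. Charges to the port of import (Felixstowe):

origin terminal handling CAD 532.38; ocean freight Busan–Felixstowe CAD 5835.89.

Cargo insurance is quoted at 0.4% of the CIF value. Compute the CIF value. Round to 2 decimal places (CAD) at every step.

CIF value: CAD 21482.52

Let C be the CIF value. C = FCA price + pre-shipment costs + freight + 0.4% × C
C − 0.4% × C = 15028.32 + 532.38 + 5835.89
0.996 × C = 21396.59
C = 21396.59 / 0.996 = 21482.52
Insurance premium = 0.4% × 21482.52 = 85.93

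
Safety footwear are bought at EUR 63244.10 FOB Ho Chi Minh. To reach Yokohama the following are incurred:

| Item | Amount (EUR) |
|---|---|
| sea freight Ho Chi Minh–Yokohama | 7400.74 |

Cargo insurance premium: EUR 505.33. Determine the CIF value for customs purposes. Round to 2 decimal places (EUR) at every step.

CIF value: EUR 71150.17

CIF = FOB price + freight + insurance
CIF = 63244.10 + 7400.74 + 505.33 = 71150.17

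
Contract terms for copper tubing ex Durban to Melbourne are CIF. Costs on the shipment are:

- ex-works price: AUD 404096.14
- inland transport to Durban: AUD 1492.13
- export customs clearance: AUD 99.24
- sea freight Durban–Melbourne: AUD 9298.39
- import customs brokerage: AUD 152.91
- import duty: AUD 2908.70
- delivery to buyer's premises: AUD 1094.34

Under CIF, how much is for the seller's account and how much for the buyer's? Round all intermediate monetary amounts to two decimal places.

Seller: AUD 414985.90; buyer: AUD 4155.95

CIF: the seller pays costs through ocean freight and marine insurance to the destination port.
Seller's account: goods 404096.14 + inland to port 1492.13 + export clearance 99.24 + freight 9298.39 = 414985.90
Buyer's account: brokerage 152.91 + duty 2908.70 + delivery 1094.34 = 4155.95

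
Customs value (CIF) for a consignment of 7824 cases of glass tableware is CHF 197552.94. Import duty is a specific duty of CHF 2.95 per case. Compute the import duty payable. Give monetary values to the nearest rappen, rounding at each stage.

Import duty: CHF 23080.80

Import duty = 7824 × 2.95 = 23080.80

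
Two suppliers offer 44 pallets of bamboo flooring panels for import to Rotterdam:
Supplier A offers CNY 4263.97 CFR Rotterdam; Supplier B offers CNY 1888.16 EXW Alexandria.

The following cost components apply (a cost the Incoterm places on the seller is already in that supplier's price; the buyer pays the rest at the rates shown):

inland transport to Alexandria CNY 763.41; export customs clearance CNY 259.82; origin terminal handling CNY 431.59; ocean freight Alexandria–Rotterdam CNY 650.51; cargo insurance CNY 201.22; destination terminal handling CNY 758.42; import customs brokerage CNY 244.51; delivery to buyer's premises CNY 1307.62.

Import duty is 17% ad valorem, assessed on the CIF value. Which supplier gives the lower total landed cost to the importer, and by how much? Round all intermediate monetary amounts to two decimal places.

Supplier B is cheaper by CNY 316.46

Supplier A (CFR):
CIF value = CFR price + insurance = 4263.97 + 201.22 = 4465.19
Import duty = 4465.19 × 17% = 759.08
Buyer bears (A): 201.22 + 758.42 + 244.51 + 1307.62 = 2511.77
Landed cost (A) = invoice 4263.97 + 2511.77 + duty 759.08 = 7534.82
Supplier B (EXW):
CIF value = EXW price + inland to port + export clearance + origin terminal + freight + insurance = 1888.16 + 763.41 + 259.82 + 431.59 + 650.51 + 201.22 = 4194.71
Import duty = 4194.71 × 17% = 713.10
Buyer bears (B): 763.41 + 259.82 + 431.59 + 650.51 + 201.22 + 758.42 + 244.51 + 1307.62 = 4617.10
Landed cost (B) = invoice 1888.16 + 4617.10 + duty 713.10 = 7218.36
Difference = |7534.82 − 7218.36| = 316.46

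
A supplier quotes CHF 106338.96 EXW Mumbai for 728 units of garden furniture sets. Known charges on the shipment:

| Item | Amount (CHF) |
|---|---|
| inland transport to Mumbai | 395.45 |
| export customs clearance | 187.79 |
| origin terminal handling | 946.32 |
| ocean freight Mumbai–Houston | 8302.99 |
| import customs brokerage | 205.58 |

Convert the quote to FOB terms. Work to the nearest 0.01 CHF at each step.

Not relevant to the conversion: brokerage, freight — on the buyer under both terms; not part of either seller's price.
From EXW to FOB, the seller additionally bears: inland to port, export clearance, origin terminal.
FOB price = 106338.96 + 395.45 + 187.79 + 946.32 = 107868.52

FOB price: CHF 107868.52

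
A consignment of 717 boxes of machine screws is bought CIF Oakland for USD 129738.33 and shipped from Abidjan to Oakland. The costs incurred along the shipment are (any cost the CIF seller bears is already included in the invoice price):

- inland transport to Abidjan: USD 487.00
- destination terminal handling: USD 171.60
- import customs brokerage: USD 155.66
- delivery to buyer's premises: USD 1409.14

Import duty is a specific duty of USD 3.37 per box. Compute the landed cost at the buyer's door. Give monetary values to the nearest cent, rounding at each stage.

CIF: the seller pays costs through ocean freight and marine insurance to the destination port.
Already in the invoice (seller's account under CIF): inland to port — exclude.
The CIF price already equals the CIF value: 129738.33
Import duty = 717 × 3.37 = 2416.29
Buyer bears: destination terminal 171.60 + brokerage 155.66 + delivery 1409.14 + duty 2416.29 = 4152.69
Landed cost = invoice 129738.33 + 4152.69 = 133891.02

Total landed cost: USD 133891.02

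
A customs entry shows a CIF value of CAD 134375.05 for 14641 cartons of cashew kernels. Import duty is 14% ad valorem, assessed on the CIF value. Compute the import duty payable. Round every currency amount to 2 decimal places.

Import duty = 134375.05 × 14% = 18812.51

Import duty: CAD 18812.51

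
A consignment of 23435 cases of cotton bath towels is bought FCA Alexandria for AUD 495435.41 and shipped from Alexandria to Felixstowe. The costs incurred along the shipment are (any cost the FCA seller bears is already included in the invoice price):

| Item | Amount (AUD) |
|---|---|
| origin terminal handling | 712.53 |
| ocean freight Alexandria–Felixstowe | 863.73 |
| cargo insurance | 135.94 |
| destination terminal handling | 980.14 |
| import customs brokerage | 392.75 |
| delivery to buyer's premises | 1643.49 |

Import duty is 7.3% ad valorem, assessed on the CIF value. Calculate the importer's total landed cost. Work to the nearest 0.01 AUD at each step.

Total landed cost: AUD 536455.77

FCA: the seller delivers export-cleared goods to the carrier; the buyer bears costs from that point.
CIF value = FCA price + origin terminal + freight + insurance = 495435.41 + 712.53 + 863.73 + 135.94 = 497147.61
Import duty = 497147.61 × 7.3% = 36291.78
Buyer bears: origin terminal 712.53 + freight 863.73 + insurance 135.94 + destination terminal 980.14 + brokerage 392.75 + delivery 1643.49 + duty 36291.78 = 41020.36
Landed cost = invoice 495435.41 + 41020.36 = 536455.77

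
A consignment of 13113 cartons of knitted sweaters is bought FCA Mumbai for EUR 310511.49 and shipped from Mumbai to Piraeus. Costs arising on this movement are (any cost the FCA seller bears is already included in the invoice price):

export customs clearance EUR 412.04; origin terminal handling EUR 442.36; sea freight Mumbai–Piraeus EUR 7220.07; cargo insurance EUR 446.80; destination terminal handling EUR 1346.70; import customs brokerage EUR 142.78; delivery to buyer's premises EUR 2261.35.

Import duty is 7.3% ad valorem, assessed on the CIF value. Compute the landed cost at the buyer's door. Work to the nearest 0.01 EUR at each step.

Total landed cost: EUR 345630.86

FCA: the seller delivers export-cleared goods to the carrier; the buyer bears costs from that point.
Already in the invoice (seller's account under FCA): export clearance — exclude.
CIF value = FCA price + origin terminal + freight + insurance = 310511.49 + 442.36 + 7220.07 + 446.80 = 318620.72
Import duty = 318620.72 × 7.3% = 23259.31
Buyer bears: origin terminal 442.36 + freight 7220.07 + insurance 446.80 + destination terminal 1346.70 + brokerage 142.78 + delivery 2261.35 + duty 23259.31 = 35119.37
Landed cost = invoice 310511.49 + 35119.37 = 345630.86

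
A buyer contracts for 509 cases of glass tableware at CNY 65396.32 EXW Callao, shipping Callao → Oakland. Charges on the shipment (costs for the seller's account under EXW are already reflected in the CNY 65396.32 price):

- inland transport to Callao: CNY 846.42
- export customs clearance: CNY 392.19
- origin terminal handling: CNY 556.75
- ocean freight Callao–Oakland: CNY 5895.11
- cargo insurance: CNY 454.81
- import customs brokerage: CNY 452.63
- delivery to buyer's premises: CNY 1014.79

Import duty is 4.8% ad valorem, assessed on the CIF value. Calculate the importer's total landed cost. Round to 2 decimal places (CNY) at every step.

Total landed cost: CNY 78539.02

EXW: the seller makes goods available at their premises; the buyer bears all onward costs.
CIF value = EXW price + inland to port + export clearance + origin terminal + freight + insurance = 65396.32 + 846.42 + 392.19 + 556.75 + 5895.11 + 454.81 = 73541.60
Import duty = 73541.60 × 4.8% = 3530.00
Buyer bears: inland to port 846.42 + export clearance 392.19 + origin terminal 556.75 + freight 5895.11 + insurance 454.81 + brokerage 452.63 + delivery 1014.79 + duty 3530.00 = 13142.70
Landed cost = invoice 65396.32 + 13142.70 = 78539.02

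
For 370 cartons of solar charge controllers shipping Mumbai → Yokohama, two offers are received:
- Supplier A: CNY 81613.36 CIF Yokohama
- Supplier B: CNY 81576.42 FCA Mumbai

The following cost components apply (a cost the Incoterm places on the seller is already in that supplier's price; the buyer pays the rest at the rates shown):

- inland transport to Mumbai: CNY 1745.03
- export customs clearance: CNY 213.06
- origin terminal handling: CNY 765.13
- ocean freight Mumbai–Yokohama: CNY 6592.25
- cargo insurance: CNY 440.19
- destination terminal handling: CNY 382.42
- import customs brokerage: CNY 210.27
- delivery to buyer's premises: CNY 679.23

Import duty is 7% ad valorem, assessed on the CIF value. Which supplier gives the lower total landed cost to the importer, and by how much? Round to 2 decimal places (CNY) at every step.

Supplier A is cheaper by CNY 8303.87

Supplier A (CIF):
The CIF price already equals the CIF value: 81613.36
Import duty = 81613.36 × 7% = 5712.94
Buyer bears (A): 382.42 + 210.27 + 679.23 = 1271.92
Landed cost (A) = invoice 81613.36 + 1271.92 + duty 5712.94 = 88598.22
Supplier B (FCA):
CIF value = FCA price + origin terminal + freight + insurance = 81576.42 + 765.13 + 6592.25 + 440.19 = 89373.99
Import duty = 89373.99 × 7% = 6256.18
Buyer bears (B): 765.13 + 6592.25 + 440.19 + 382.42 + 210.27 + 679.23 = 9069.49
Landed cost (B) = invoice 81576.42 + 9069.49 + duty 6256.18 = 96902.09
Difference = |88598.22 − 96902.09| = 8303.87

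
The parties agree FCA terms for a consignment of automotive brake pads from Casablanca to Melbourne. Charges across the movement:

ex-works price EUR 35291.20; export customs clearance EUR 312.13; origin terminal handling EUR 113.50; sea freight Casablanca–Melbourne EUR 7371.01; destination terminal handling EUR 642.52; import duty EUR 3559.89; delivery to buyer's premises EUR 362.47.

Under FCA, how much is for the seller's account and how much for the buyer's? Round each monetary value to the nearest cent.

FCA: the seller delivers export-cleared goods to the carrier; the buyer bears costs from that point.
Seller's account: goods 35291.20 + export clearance 312.13 = 35603.33
Buyer's account: origin terminal 113.50 + freight 7371.01 + destination terminal 642.52 + duty 3559.89 + delivery 362.47 = 12049.39

Seller: EUR 35603.33; buyer: EUR 12049.39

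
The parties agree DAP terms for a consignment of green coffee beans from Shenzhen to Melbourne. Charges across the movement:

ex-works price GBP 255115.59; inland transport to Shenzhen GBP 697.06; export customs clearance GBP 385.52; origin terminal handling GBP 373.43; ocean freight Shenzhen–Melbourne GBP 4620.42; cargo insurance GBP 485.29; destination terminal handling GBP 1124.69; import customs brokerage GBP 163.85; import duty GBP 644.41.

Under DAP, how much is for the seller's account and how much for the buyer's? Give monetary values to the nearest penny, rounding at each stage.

DAP: the seller bears all costs to the named destination except import duty and clearance.
Seller's account: goods 255115.59 + inland to port 697.06 + export clearance 385.52 + origin terminal 373.43 + freight 4620.42 + insurance 485.29 + destination terminal 1124.69 = 262802.00
Buyer's account: brokerage 163.85 + duty 644.41 = 808.26

Seller: GBP 262802.00; buyer: GBP 808.26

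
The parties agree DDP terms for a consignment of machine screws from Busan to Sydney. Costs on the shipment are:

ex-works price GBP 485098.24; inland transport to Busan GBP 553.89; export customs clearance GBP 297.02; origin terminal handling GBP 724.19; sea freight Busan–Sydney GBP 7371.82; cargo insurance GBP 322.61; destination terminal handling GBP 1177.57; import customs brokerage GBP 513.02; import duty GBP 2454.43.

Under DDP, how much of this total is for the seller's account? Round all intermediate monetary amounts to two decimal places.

DDP: the seller bears all costs including import duty.
Seller's account: goods 485098.24 + inland to port 553.89 + export clearance 297.02 + origin terminal 724.19 + freight 7371.82 + insurance 322.61 + destination terminal 1177.57 + brokerage 513.02 + duty 2454.43 = 498512.79
Buyer's account: 0.00

Seller's account: GBP 498512.79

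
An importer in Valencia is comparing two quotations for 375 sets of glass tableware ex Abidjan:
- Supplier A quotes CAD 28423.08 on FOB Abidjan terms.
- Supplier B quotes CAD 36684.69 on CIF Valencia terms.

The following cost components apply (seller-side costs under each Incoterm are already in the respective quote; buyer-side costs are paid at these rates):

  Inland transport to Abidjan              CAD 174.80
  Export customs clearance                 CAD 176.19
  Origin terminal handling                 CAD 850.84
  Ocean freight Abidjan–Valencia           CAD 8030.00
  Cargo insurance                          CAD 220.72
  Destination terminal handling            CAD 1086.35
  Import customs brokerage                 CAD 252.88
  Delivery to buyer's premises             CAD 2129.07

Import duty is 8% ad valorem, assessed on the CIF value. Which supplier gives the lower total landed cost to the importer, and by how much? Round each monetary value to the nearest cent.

Supplier A (FOB):
CIF value = FOB price + freight + insurance = 28423.08 + 8030.00 + 220.72 = 36673.80
Import duty = 36673.80 × 8% = 2933.90
Buyer bears (A): 8030.00 + 220.72 + 1086.35 + 252.88 + 2129.07 = 11719.02
Landed cost (A) = invoice 28423.08 + 11719.02 + duty 2933.90 = 43076.00
Supplier B (CIF):
The CIF price already equals the CIF value: 36684.69
Import duty = 36684.69 × 8% = 2934.78
Buyer bears (B): 1086.35 + 252.88 + 2129.07 = 3468.30
Landed cost (B) = invoice 36684.69 + 3468.30 + duty 2934.78 = 43087.77
Difference = |43076.00 − 43087.77| = 11.77

Supplier A is cheaper by CAD 11.77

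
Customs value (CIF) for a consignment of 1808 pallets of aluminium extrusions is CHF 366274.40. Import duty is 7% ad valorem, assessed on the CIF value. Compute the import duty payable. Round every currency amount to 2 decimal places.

Import duty: CHF 25639.21

Import duty = 366274.40 × 7% = 25639.21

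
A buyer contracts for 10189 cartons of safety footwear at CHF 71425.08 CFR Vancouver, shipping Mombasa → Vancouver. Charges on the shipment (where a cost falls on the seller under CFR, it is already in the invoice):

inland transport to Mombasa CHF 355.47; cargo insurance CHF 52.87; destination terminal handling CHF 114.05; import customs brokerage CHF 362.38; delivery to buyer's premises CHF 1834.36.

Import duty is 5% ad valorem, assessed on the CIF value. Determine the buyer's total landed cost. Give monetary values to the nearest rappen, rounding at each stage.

CFR: the seller pays costs through ocean freight to the destination port, but not insurance.
Already in the invoice (seller's account under CFR): inland to port — exclude.
CIF value = CFR price + insurance = 71425.08 + 52.87 = 71477.95
Import duty = 71477.95 × 5% = 3573.90
Buyer bears: insurance 52.87 + destination terminal 114.05 + brokerage 362.38 + delivery 1834.36 + duty 3573.90 = 5937.56
Landed cost = invoice 71425.08 + 5937.56 = 77362.64

Total landed cost: CHF 77362.64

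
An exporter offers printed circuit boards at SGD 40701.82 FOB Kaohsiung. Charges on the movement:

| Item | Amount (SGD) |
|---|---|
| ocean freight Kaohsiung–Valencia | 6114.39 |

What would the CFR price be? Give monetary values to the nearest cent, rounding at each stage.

CFR price: SGD 46816.21

From FOB to CFR, the seller additionally bears: freight.
CFR price = 40701.82 + 6114.39 = 46816.21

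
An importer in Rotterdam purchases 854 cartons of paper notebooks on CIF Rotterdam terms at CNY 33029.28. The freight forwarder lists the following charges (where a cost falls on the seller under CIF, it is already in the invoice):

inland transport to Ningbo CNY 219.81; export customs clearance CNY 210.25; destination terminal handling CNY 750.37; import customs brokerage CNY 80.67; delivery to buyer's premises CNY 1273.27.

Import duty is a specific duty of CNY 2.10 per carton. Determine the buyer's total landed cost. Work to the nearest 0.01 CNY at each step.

Total landed cost: CNY 36926.99

CIF: the seller pays costs through ocean freight and marine insurance to the destination port.
Already in the invoice (seller's account under CIF): inland to port, export clearance — exclude.
The CIF price already equals the CIF value: 33029.28
Import duty = 854 × 2.10 = 1793.40
Buyer bears: destination terminal 750.37 + brokerage 80.67 + delivery 1273.27 + duty 1793.40 = 3897.71
Landed cost = invoice 33029.28 + 3897.71 = 36926.99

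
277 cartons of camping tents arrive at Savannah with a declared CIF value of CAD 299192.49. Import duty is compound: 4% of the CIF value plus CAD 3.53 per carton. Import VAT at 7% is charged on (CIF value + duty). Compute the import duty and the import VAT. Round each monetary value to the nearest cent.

Ad valorem component: 299192.49 × 4% = 11967.70
Specific component: 277 × 3.53 = 977.81
Import duty = 11967.70 + 977.81 = 12945.51
VAT base = CIF + duty = 299192.49 + 12945.51 = 312138.00
Import VAT = 312138.00 × 7% = 21849.66

Import duty: CAD 12945.51; import VAT: CAD 21849.66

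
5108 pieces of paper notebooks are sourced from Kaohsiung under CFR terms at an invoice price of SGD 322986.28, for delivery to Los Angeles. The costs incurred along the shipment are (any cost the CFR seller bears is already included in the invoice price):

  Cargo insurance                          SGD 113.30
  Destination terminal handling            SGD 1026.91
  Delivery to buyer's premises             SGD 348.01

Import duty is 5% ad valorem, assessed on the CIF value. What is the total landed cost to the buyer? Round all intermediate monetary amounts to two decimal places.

Total landed cost: SGD 340629.48

CFR: the seller pays costs through ocean freight to the destination port, but not insurance.
CIF value = CFR price + insurance = 322986.28 + 113.30 = 323099.58
Import duty = 323099.58 × 5% = 16154.98
Buyer bears: insurance 113.30 + destination terminal 1026.91 + delivery 348.01 + duty 16154.98 = 17643.20
Landed cost = invoice 322986.28 + 17643.20 = 340629.48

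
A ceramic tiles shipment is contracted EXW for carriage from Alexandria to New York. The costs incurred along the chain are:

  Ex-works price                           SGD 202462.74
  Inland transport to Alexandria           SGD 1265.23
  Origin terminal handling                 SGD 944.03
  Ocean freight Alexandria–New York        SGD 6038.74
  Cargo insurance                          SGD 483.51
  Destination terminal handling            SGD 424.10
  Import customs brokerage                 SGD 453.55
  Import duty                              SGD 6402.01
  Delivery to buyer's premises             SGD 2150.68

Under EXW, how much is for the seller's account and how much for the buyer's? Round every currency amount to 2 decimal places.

Seller: SGD 202462.74; buyer: SGD 18161.85

EXW: the seller makes goods available at their premises; the buyer bears all onward costs.
Seller's account: goods 202462.74 = 202462.74
Buyer's account: inland to port 1265.23 + origin terminal 944.03 + freight 6038.74 + insurance 483.51 + destination terminal 424.10 + brokerage 453.55 + duty 6402.01 + delivery 2150.68 = 18161.85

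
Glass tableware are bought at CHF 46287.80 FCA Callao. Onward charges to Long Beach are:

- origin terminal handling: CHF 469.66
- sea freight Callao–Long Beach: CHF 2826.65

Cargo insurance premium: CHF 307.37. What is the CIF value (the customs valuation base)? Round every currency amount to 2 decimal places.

CIF = FCA price + pre-shipment costs + freight + insurance
CIF = 46287.80 + 469.66 + 2826.65 + 307.37 = 49891.48

CIF value: CHF 49891.48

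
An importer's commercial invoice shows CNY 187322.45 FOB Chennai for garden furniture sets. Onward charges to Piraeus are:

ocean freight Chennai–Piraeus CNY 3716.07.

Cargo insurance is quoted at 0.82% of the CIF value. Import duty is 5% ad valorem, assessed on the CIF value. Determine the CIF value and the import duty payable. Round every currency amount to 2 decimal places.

CIF value: CNY 192617.99; import duty: CNY 9630.90

Let C be the CIF value. C = FOB price + freight + 0.82% × C
C − 0.82% × C = 187322.45 + 3716.07
0.9918 × C = 191038.52
C = 191038.52 / 0.9918 = 192617.99
Insurance premium = 0.82% × 192617.99 = 1579.47
Import duty = 192617.99 × 5% = 9630.90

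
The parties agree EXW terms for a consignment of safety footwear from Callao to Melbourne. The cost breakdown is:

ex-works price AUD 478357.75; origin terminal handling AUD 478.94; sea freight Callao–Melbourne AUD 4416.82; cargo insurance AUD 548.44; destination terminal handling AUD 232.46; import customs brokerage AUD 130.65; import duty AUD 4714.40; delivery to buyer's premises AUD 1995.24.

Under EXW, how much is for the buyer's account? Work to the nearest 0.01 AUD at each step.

Buyer's account: AUD 12516.95

EXW: the seller makes goods available at their premises; the buyer bears all onward costs.
Seller's account: goods 478357.75 = 478357.75
Buyer's account: origin terminal 478.94 + freight 4416.82 + insurance 548.44 + destination terminal 232.46 + brokerage 130.65 + duty 4714.40 + delivery 1995.24 = 12516.95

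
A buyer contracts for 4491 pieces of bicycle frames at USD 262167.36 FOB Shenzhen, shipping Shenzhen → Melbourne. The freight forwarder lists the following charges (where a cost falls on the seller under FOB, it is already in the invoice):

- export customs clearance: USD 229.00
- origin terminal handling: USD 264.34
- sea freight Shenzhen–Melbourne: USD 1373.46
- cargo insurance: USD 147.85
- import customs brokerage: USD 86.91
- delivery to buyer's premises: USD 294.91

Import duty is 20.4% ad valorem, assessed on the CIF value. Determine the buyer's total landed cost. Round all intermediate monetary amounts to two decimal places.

Total landed cost: USD 317862.98

FOB: the seller bears costs until goods are on board at the origin port; the buyer bears freight, insurance and all costs thereafter.
Already in the invoice (seller's account under FOB): export clearance, origin terminal — exclude.
CIF value = FOB price + freight + insurance = 262167.36 + 1373.46 + 147.85 = 263688.67
Import duty = 263688.67 × 20.4% = 53792.49
Buyer bears: freight 1373.46 + insurance 147.85 + brokerage 86.91 + delivery 294.91 + duty 53792.49 = 55695.62
Landed cost = invoice 262167.36 + 55695.62 = 317862.98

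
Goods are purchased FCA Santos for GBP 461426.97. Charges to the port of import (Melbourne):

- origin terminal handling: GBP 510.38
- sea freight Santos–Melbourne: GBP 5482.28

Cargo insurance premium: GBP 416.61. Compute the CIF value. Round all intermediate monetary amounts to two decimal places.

CIF = FCA price + pre-shipment costs + freight + insurance
CIF = 461426.97 + 510.38 + 5482.28 + 416.61 = 467836.24

CIF value: GBP 467836.24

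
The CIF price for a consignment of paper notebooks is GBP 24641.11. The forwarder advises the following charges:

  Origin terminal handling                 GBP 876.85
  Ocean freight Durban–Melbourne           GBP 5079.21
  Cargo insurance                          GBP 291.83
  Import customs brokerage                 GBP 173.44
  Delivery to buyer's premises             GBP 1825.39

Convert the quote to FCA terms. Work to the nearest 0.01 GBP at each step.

Not relevant to the conversion: delivery, brokerage — on the buyer under both terms; not part of either seller's price.
From CIF to FCA, the seller no longer bears: origin terminal, freight, insurance.
FCA price = 24641.11 − 876.85 − 5079.21 − 291.83 = 18393.22

FCA price: GBP 18393.22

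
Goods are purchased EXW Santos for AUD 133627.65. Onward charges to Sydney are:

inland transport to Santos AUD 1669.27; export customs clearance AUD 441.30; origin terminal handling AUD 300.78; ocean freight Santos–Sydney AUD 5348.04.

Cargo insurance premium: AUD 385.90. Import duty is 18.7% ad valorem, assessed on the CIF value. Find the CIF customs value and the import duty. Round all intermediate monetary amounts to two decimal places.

CIF = EXW price + pre-shipment costs + freight + insurance
CIF = 133627.65 + 1669.27 + 441.30 + 300.78 + 5348.04 + 385.90 = 141772.94
Import duty = 141772.94 × 18.7% = 26511.54

CIF value: AUD 141772.94; import duty: AUD 26511.54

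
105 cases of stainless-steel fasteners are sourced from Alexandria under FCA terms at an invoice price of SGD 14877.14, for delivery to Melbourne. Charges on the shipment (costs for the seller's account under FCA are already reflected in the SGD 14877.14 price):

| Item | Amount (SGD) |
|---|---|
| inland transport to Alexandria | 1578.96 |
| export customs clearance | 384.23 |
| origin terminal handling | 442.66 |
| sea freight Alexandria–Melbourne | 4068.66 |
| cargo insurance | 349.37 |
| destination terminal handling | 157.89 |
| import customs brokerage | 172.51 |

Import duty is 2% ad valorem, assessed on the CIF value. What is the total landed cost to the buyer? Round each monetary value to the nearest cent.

Total landed cost: SGD 20462.99

FCA: the seller delivers export-cleared goods to the carrier; the buyer bears costs from that point.
Already in the invoice (seller's account under FCA): inland to port, export clearance — exclude.
CIF value = FCA price + origin terminal + freight + insurance = 14877.14 + 442.66 + 4068.66 + 349.37 = 19737.83
Import duty = 19737.83 × 2% = 394.76
Buyer bears: origin terminal 442.66 + freight 4068.66 + insurance 349.37 + destination terminal 157.89 + brokerage 172.51 + duty 394.76 = 5585.85
Landed cost = invoice 14877.14 + 5585.85 = 20462.99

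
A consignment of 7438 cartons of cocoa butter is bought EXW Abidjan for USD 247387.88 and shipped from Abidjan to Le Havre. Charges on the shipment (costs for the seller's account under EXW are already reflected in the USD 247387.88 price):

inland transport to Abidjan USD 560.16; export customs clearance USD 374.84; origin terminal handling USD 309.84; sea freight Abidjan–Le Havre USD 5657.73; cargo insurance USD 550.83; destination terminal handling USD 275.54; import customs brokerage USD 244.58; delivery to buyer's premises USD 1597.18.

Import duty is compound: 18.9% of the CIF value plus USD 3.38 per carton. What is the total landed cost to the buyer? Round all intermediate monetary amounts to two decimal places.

Total landed cost: USD 330264.02

EXW: the seller makes goods available at their premises; the buyer bears all onward costs.
CIF value = EXW price + inland to port + export clearance + origin terminal + freight + insurance = 247387.88 + 560.16 + 374.84 + 309.84 + 5657.73 + 550.83 = 254841.28
Ad valorem component: 254841.28 × 18.9% = 48165.00
Specific component: 7438 × 3.38 = 25140.44
Import duty = 48165.00 + 25140.44 = 73305.44
Buyer bears: inland to port 560.16 + export clearance 374.84 + origin terminal 309.84 + freight 5657.73 + insurance 550.83 + destination terminal 275.54 + brokerage 244.58 + delivery 1597.18 + duty 73305.44 = 82876.14
Landed cost = invoice 247387.88 + 82876.14 = 330264.02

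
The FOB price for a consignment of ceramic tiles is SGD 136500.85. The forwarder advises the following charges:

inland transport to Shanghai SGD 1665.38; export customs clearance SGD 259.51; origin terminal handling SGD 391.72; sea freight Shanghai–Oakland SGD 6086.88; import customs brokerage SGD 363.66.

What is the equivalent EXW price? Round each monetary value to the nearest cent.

Not relevant to the conversion: brokerage, freight — on the buyer under both terms; not part of either seller's price.
From FOB to EXW, the seller no longer bears: inland to port, export clearance, origin terminal.
EXW price = 136500.85 − 1665.38 − 259.51 − 391.72 = 134184.24

EXW price: SGD 134184.24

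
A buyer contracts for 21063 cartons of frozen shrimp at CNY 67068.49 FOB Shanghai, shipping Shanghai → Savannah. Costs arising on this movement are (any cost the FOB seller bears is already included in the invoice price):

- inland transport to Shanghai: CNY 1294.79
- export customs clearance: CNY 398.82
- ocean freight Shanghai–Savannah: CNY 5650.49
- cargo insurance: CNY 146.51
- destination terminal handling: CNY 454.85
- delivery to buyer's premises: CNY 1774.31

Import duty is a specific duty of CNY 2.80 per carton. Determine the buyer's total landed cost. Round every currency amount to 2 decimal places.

Total landed cost: CNY 134071.05

FOB: the seller bears costs until goods are on board at the origin port; the buyer bears freight, insurance and all costs thereafter.
Already in the invoice (seller's account under FOB): inland to port, export clearance — exclude.
CIF value = FOB price + freight + insurance = 67068.49 + 5650.49 + 146.51 = 72865.49
Import duty = 21063 × 2.80 = 58976.40
Buyer bears: freight 5650.49 + insurance 146.51 + destination terminal 454.85 + delivery 1774.31 + duty 58976.40 = 67002.56
Landed cost = invoice 67068.49 + 67002.56 = 134071.05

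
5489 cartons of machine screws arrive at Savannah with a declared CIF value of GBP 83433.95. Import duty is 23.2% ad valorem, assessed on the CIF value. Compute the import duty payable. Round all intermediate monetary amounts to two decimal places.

Import duty: GBP 19356.68

Import duty = 83433.95 × 23.2% = 19356.68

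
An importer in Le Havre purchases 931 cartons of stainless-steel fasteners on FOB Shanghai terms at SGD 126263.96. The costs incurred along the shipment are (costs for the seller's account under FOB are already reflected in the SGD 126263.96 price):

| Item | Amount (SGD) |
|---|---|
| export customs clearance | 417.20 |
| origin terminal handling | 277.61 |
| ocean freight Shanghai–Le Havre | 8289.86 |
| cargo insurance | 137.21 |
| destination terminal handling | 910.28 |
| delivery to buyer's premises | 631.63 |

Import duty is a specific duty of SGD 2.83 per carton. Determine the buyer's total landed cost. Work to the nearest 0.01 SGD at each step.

Total landed cost: SGD 138867.67

FOB: the seller bears costs until goods are on board at the origin port; the buyer bears freight, insurance and all costs thereafter.
Already in the invoice (seller's account under FOB): export clearance, origin terminal — exclude.
CIF value = FOB price + freight + insurance = 126263.96 + 8289.86 + 137.21 = 134691.03
Import duty = 931 × 2.83 = 2634.73
Buyer bears: freight 8289.86 + insurance 137.21 + destination terminal 910.28 + delivery 631.63 + duty 2634.73 = 12603.71
Landed cost = invoice 126263.96 + 12603.71 = 138867.67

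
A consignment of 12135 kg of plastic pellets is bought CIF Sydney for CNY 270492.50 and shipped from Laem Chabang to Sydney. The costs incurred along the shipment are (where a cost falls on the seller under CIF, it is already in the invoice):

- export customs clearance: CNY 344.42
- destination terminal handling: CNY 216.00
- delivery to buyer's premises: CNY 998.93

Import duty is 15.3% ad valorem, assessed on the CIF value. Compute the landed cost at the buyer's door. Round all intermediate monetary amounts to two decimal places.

Total landed cost: CNY 313092.78

CIF: the seller pays costs through ocean freight and marine insurance to the destination port.
Already in the invoice (seller's account under CIF): export clearance — exclude.
The CIF price already equals the CIF value: 270492.50
Import duty = 270492.50 × 15.3% = 41385.35
Buyer bears: destination terminal 216.00 + delivery 998.93 + duty 41385.35 = 42600.28
Landed cost = invoice 270492.50 + 42600.28 = 313092.78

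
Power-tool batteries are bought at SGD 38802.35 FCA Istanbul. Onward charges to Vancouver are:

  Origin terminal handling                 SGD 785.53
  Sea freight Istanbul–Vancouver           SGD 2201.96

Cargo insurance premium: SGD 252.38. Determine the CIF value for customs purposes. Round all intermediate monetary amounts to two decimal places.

CIF value: SGD 42042.22

CIF = FCA price + pre-shipment costs + freight + insurance
CIF = 38802.35 + 785.53 + 2201.96 + 252.38 = 42042.22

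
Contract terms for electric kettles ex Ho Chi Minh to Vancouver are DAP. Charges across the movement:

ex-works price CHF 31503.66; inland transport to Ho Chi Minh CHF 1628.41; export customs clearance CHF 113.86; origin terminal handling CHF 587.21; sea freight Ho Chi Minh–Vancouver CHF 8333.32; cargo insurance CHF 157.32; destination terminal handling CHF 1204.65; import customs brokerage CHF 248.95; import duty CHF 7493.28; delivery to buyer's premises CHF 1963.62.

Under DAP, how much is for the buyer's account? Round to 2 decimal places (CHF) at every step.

DAP: the seller bears all costs to the named destination except import duty and clearance.
Seller's account: goods 31503.66 + inland to port 1628.41 + export clearance 113.86 + origin terminal 587.21 + freight 8333.32 + insurance 157.32 + destination terminal 1204.65 + delivery 1963.62 = 45492.05
Buyer's account: brokerage 248.95 + duty 7493.28 = 7742.23

Buyer's account: CHF 7742.23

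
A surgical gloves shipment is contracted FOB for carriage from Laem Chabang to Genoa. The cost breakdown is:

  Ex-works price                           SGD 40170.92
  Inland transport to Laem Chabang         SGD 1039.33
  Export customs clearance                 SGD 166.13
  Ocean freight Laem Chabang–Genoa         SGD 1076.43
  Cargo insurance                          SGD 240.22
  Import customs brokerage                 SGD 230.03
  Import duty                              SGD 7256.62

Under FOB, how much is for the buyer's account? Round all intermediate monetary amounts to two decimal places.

FOB: the seller bears costs until goods are on board at the origin port; the buyer bears freight, insurance and all costs thereafter.
Seller's account: goods 40170.92 + inland to port 1039.33 + export clearance 166.13 = 41376.38
Buyer's account: freight 1076.43 + insurance 240.22 + brokerage 230.03 + duty 7256.62 = 8803.30

Buyer's account: SGD 8803.30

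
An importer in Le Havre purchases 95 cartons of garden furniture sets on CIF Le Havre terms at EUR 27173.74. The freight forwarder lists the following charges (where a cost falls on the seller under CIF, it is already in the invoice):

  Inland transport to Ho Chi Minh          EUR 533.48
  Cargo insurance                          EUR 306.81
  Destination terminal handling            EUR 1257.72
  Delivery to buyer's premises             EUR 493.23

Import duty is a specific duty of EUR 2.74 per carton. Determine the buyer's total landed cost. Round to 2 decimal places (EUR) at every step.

Total landed cost: EUR 29184.99

CIF: the seller pays costs through ocean freight and marine insurance to the destination port.
Already in the invoice (seller's account under CIF): inland to port, insurance — exclude.
The CIF price already equals the CIF value: 27173.74
Import duty = 95 × 2.74 = 260.30
Buyer bears: destination terminal 1257.72 + delivery 493.23 + duty 260.30 = 2011.25
Landed cost = invoice 27173.74 + 2011.25 = 29184.99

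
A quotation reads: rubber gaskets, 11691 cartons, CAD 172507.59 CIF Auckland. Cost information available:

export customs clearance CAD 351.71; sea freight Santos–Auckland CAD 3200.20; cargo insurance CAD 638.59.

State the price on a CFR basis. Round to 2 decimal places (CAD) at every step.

Not relevant to the conversion: export clearance, freight — on the seller under both CIF and CFR; already in the CIF price and stays in the CFR price.
From CIF to CFR, the seller no longer bears: insurance.
CFR price = 172507.59 − 638.59 = 171869.00

CFR price: CAD 171869.00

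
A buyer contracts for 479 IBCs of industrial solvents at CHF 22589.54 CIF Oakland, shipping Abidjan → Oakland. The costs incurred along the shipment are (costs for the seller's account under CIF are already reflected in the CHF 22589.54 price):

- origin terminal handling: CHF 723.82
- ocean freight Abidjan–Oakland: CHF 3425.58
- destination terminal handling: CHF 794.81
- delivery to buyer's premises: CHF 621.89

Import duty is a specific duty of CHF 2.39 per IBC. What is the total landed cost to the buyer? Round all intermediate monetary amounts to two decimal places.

CIF: the seller pays costs through ocean freight and marine insurance to the destination port.
Already in the invoice (seller's account under CIF): origin terminal, freight — exclude.
The CIF price already equals the CIF value: 22589.54
Import duty = 479 × 2.39 = 1144.81
Buyer bears: destination terminal 794.81 + delivery 621.89 + duty 1144.81 = 2561.51
Landed cost = invoice 22589.54 + 2561.51 = 25151.05

Total landed cost: CHF 25151.05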